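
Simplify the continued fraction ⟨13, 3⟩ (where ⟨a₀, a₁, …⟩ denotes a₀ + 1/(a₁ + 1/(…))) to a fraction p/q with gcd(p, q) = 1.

40/3

Work from the innermost term outward:
Start with 3.
13 + 1/(3/1) = 13 + 1/3 = 40/3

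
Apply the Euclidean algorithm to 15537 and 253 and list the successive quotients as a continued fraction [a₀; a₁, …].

15537 ÷ 253 → quotient 61, remainder 104
253 ÷ 104 → quotient 2, remainder 45
104 ÷ 45 → quotient 2, remainder 14
45 ÷ 14 → quotient 3, remainder 3
14 ÷ 3 → quotient 4, remainder 2
3 ÷ 2 → quotient 1, remainder 1
2 ÷ 1 → quotient 2, remainder 0

[61; 2, 2, 3, 4, 1, 2]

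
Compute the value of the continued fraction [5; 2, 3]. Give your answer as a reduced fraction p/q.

38/7

Start with 3.
2 + 1/(3/1) = 2 + 1/3 = 7/3
5 + 1/(7/3) = 5 + 3/7 = 38/7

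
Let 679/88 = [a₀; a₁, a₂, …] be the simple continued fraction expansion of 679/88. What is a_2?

2

⌊679/88⌋ = 7, remainder 63
⌊88/63⌋ = 1, remainder 25
⌊63/25⌋ = 2, remainder 13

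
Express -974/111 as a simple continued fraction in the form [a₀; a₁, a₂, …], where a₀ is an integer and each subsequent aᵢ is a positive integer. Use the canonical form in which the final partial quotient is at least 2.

[-9; 4, 2, 3, 1, 2]

Apply division with remainder until the remainder is 0:
-974 ÷ 111 → quotient -9, remainder 25
111 ÷ 25 → quotient 4, remainder 11
25 ÷ 11 → quotient 2, remainder 3
11 ÷ 3 → quotient 3, remainder 2
3 ÷ 2 → quotient 1, remainder 1
2 ÷ 1 → quotient 2, remainder 0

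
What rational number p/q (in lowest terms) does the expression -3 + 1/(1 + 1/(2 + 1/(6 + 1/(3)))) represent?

Work from the innermost term outward:
Start with 3.
6 + 1/(3/1) = 6 + 1/3 = 19/3
2 + 1/(19/3) = 2 + 3/19 = 41/19
1 + 1/(41/19) = 1 + 19/41 = 60/41
-3 + 1/(60/41) = -3 + 41/60 = -139/60

-139/60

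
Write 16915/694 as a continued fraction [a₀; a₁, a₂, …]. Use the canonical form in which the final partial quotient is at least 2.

Apply division with remainder until the remainder is 0:
⌊16915/694⌋ = 24, remainder 259
⌊694/259⌋ = 2, remainder 176
⌊259/176⌋ = 1, remainder 83
⌊176/83⌋ = 2, remainder 10
⌊83/10⌋ = 8, remainder 3
⌊10/3⌋ = 3, remainder 1
⌊3/1⌋ = 3, remainder 0

[24; 2, 1, 2, 8, 3, 3]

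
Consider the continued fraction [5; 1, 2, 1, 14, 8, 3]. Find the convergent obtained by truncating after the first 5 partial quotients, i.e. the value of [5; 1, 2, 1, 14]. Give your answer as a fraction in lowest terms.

339/59

Collapse the nested fraction from the inside out:
Start with 14.
1 + 1/(14/1) = 1 + 1/14 = 15/14
2 + 1/(15/14) = 2 + 14/15 = 44/15
1 + 1/(44/15) = 1 + 15/44 = 59/44
5 + 1/(59/44) = 5 + 44/59 = 339/59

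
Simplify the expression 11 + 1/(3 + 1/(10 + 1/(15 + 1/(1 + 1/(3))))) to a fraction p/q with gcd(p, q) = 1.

22249/1965

Build up convergents one term at a time:
a_0 = 11: 11/1
a_1 = 3: 34/3
a_2 = 10: 351/31
a_3 = 15: 5299/468
a_4 = 1: 5650/499
a_5 = 3: 22249/1965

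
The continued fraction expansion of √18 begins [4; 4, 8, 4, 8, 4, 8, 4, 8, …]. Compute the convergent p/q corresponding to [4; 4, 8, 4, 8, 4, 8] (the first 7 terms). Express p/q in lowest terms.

a_0 = 4: 4/1
a_1 = 4: 17/4
a_2 = 8: 140/33
a_3 = 4: 577/136
a_4 = 8: 4756/1121
a_5 = 4: 19601/4620
a_6 = 8: 161564/38081

161564/38081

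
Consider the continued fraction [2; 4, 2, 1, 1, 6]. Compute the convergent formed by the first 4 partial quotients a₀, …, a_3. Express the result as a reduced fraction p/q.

a_0 = 2: 2/1
a_1 = 4: 9/4
a_2 = 2: 20/9
a_3 = 1: 29/13

29/13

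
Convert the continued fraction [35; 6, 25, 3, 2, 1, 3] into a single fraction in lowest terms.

198791/5653

Start with 3.
1 + 1/(3/1) = 1 + 1/3 = 4/3
2 + 1/(4/3) = 2 + 3/4 = 11/4
3 + 1/(11/4) = 3 + 4/11 = 37/11
25 + 1/(37/11) = 25 + 11/37 = 936/37
6 + 1/(936/37) = 6 + 37/936 = 5653/936
35 + 1/(5653/936) = 35 + 936/5653 = 198791/5653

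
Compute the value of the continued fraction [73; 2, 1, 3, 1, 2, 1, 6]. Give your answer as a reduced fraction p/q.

26189/357

Start with 6.
1 + 1/(6/1) = 1 + 1/6 = 7/6
2 + 1/(7/6) = 2 + 6/7 = 20/7
1 + 1/(20/7) = 1 + 7/20 = 27/20
3 + 1/(27/20) = 3 + 20/27 = 101/27
1 + 1/(101/27) = 1 + 27/101 = 128/101
2 + 1/(128/101) = 2 + 101/128 = 357/128
73 + 1/(357/128) = 73 + 128/357 = 26189/357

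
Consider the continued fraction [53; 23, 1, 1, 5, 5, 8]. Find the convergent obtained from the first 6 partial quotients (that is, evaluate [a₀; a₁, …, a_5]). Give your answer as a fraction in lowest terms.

71183/1342

Collapse the nested fraction from the inside out:
Start with 5.
5 + 1/(5/1) = 5 + 1/5 = 26/5
1 + 1/(26/5) = 1 + 5/26 = 31/26
1 + 1/(31/26) = 1 + 26/31 = 57/31
23 + 1/(57/31) = 23 + 31/57 = 1342/57
53 + 1/(1342/57) = 53 + 57/1342 = 71183/1342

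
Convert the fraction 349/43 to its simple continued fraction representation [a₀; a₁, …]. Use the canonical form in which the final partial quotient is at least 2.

⌊349/43⌋ = 8, remainder 5
⌊43/5⌋ = 8, remainder 3
⌊5/3⌋ = 1, remainder 2
⌊3/2⌋ = 1, remainder 1
⌊2/1⌋ = 2, remainder 0

[8; 8, 1, 1, 2]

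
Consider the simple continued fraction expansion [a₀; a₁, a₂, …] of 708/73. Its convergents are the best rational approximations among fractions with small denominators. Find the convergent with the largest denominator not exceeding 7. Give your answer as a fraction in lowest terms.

29/3

a_0 = 9: 9/1  (≤ bound)
a_1 = 1: 10/1  (≤ bound)
a_2 = 2: 29/3  (≤ bound)
a_3 = 3: 97/10  (> 7, stop)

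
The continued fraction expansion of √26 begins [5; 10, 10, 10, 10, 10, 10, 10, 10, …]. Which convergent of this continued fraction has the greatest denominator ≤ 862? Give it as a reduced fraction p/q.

List convergents until the denominator exceeds the bound:
a_0 = 5: 5/1  (≤ bound)
a_1 = 10: 51/10  (≤ bound)
a_2 = 10: 515/101  (≤ bound)
a_3 = 10: 5201/1020  (> 862, stop)

515/101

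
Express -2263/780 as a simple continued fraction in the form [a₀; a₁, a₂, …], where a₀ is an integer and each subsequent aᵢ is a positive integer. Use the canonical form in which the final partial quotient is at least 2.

-2263 ÷ 780 → quotient -3, remainder 77
780 ÷ 77 → quotient 10, remainder 10
77 ÷ 10 → quotient 7, remainder 7
10 ÷ 7 → quotient 1, remainder 3
7 ÷ 3 → quotient 2, remainder 1
3 ÷ 1 → quotient 3, remainder 0

[-3; 10, 7, 1, 2, 3]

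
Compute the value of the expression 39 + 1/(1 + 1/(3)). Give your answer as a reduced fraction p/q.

Work from the innermost term outward:
Start with 3.
1 + 1/(3/1) = 1 + 1/3 = 4/3
39 + 1/(4/3) = 39 + 3/4 = 159/4

159/4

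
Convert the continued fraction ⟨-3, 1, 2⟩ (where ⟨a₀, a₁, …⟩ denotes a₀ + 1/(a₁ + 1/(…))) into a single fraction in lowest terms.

-7/3

Work from the innermost term outward:
Start with 2.
1 + 1/(2/1) = 1 + 1/2 = 3/2
-3 + 1/(3/2) = -3 + 2/3 = -7/3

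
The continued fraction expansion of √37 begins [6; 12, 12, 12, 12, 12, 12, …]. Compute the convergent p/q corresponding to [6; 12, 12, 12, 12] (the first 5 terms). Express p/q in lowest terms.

128766/21169

Start with 12.
12 + 1/(12/1) = 12 + 1/12 = 145/12
12 + 1/(145/12) = 12 + 12/145 = 1752/145
12 + 1/(1752/145) = 12 + 145/1752 = 21169/1752
6 + 1/(21169/1752) = 6 + 1752/21169 = 128766/21169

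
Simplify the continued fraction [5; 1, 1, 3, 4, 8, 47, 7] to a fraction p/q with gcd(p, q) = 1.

Collapse the nested fraction from the inside out:
Start with 7.
47 + 1/(7/1) = 47 + 1/7 = 330/7
8 + 1/(330/7) = 8 + 7/330 = 2647/330
4 + 1/(2647/330) = 4 + 330/2647 = 10918/2647
3 + 1/(10918/2647) = 3 + 2647/10918 = 35401/10918
1 + 1/(35401/10918) = 1 + 10918/35401 = 46319/35401
1 + 1/(46319/35401) = 1 + 35401/46319 = 81720/46319
5 + 1/(81720/46319) = 5 + 46319/81720 = 454919/81720

454919/81720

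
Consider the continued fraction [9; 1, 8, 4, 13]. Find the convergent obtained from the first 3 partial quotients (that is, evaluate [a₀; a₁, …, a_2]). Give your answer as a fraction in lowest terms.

Start with 8.
1 + 1/(8/1) = 1 + 1/8 = 9/8
9 + 1/(9/8) = 9 + 8/9 = 89/9

89/9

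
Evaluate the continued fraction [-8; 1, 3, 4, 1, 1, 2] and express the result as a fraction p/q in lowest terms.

-702/97

a_0 = -8: -8/1
a_1 = 1: -7/1
a_2 = 3: -29/4
a_3 = 4: -123/17
a_4 = 1: -152/21
a_5 = 1: -275/38
a_6 = 2: -702/97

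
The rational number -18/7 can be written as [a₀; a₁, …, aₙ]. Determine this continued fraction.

-18 ÷ 7 → quotient -3, remainder 3
7 ÷ 3 → quotient 2, remainder 1
3 ÷ 1 → quotient 3, remainder 0

[-3; 2, 3]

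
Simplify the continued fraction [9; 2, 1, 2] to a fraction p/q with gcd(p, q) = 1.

a_0 = 9: 9/1
a_1 = 2: 19/2
a_2 = 1: 28/3
a_3 = 2: 75/8

75/8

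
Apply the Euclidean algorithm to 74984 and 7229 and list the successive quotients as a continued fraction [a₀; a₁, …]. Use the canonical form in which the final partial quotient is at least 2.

[10; 2, 1, 2, 6, 3, 7, 6]

⌊74984/7229⌋ = 10, remainder 2694
⌊7229/2694⌋ = 2, remainder 1841
⌊2694/1841⌋ = 1, remainder 853
⌊1841/853⌋ = 2, remainder 135
⌊853/135⌋ = 6, remainder 43
⌊135/43⌋ = 3, remainder 6
⌊43/6⌋ = 7, remainder 1
⌊6/1⌋ = 6, remainder 0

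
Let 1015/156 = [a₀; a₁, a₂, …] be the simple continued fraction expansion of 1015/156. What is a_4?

2

1015 = 6·156 + 79, so a_0 = 6
156 = 1·79 + 77, so a_1 = 1
79 = 1·77 + 2, so a_2 = 1
77 = 38·2 + 1, so a_3 = 38
2 = 2·1 + 0, so a_4 = 2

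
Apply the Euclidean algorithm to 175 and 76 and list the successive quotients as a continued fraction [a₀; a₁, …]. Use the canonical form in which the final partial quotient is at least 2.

175 = 2·76 + 23, so a_0 = 2
76 = 3·23 + 7, so a_1 = 3
23 = 3·7 + 2, so a_2 = 3
7 = 3·2 + 1, so a_3 = 3
2 = 2·1 + 0, so a_4 = 2

[2; 3, 3, 3, 2]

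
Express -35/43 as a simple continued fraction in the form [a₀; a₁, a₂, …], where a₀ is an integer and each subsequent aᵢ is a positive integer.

[-1; 5, 2, 1, 2]

-35 ÷ 43 → quotient -1, remainder 8
43 ÷ 8 → quotient 5, remainder 3
8 ÷ 3 → quotient 2, remainder 2
3 ÷ 2 → quotient 1, remainder 1
2 ÷ 1 → quotient 2, remainder 0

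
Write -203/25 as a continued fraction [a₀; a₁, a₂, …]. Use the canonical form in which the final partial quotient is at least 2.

Repeatedly divide and take the remainder:
⌊-203/25⌋ = -9, remainder 22
⌊25/22⌋ = 1, remainder 3
⌊22/3⌋ = 7, remainder 1
⌊3/1⌋ = 3, remainder 0

[-9; 1, 7, 3]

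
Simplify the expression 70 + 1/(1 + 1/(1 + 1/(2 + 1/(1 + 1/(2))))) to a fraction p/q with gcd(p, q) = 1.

a_0 = 70: 70/1
a_1 = 1: 71/1
a_2 = 1: 141/2
a_3 = 2: 353/5
a_4 = 1: 494/7
a_5 = 2: 1341/19

1341/19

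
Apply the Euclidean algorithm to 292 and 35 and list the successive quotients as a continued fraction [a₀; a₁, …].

[8; 2, 1, 11]

Repeatedly divide and take the remainder:
⌊292/35⌋ = 8, remainder 12
⌊35/12⌋ = 2, remainder 11
⌊12/11⌋ = 1, remainder 1
⌊11/1⌋ = 11, remainder 0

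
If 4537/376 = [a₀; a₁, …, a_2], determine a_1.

Run the Euclidean algorithm, recording each quotient:
4537 ÷ 376 → quotient 12, remainder 25
376 ÷ 25 → quotient 15, remainder 1

15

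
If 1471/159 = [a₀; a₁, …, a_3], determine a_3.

1471 ÷ 159 → quotient 9, remainder 40
159 ÷ 40 → quotient 3, remainder 39
40 ÷ 39 → quotient 1, remainder 1
39 ÷ 1 → quotient 39, remainder 0

39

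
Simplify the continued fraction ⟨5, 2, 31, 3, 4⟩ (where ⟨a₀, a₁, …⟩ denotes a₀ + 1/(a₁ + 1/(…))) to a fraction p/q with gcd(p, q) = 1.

4542/827

Start with 4.
3 + 1/(4/1) = 3 + 1/4 = 13/4
31 + 1/(13/4) = 31 + 4/13 = 407/13
2 + 1/(407/13) = 2 + 13/407 = 827/407
5 + 1/(827/407) = 5 + 407/827 = 4542/827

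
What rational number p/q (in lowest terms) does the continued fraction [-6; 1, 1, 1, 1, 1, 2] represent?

Use the convergent recurrence hₖ = aₖ·hₖ₋₁ + hₖ₋₂ (and likewise for the denominators kₖ):
a_0 = -6: -6/1
a_1 = 1: -5/1
a_2 = 1: -11/2
a_3 = 1: -16/3
a_4 = 1: -27/5
a_5 = 1: -43/8
a_6 = 2: -113/21

-113/21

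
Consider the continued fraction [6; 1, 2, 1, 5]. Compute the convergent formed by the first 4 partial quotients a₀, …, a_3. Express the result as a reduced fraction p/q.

27/4

a_0 = 6: 6/1
a_1 = 1: 7/1
a_2 = 2: 20/3
a_3 = 1: 27/4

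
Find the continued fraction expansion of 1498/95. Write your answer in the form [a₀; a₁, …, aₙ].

1498 = 15·95 + 73, so a_0 = 15
95 = 1·73 + 22, so a_1 = 1
73 = 3·22 + 7, so a_2 = 3
22 = 3·7 + 1, so a_3 = 3
7 = 7·1 + 0, so a_4 = 7

[15; 1, 3, 3, 7]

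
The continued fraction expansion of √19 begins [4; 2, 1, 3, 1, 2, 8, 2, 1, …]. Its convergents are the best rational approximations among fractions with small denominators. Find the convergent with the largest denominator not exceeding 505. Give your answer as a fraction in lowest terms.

1421/326

List convergents until the denominator exceeds the bound:
a_0 = 4: 4/1  (≤ bound)
a_1 = 2: 9/2  (≤ bound)
a_2 = 1: 13/3  (≤ bound)
a_3 = 3: 48/11  (≤ bound)
a_4 = 1: 61/14  (≤ bound)
a_5 = 2: 170/39  (≤ bound)
a_6 = 8: 1421/326  (≤ bound)
a_7 = 2: 3012/691  (> 505, stop)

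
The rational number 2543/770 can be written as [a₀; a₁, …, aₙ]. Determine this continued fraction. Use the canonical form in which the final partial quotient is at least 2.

2543 = 3·770 + 233, so a_0 = 3
770 = 3·233 + 71, so a_1 = 3
233 = 3·71 + 20, so a_2 = 3
71 = 3·20 + 11, so a_3 = 3
20 = 1·11 + 9, so a_4 = 1
11 = 1·9 + 2, so a_5 = 1
9 = 4·2 + 1, so a_6 = 4
2 = 2·1 + 0, so a_7 = 2

[3; 3, 3, 3, 1, 1, 4, 2]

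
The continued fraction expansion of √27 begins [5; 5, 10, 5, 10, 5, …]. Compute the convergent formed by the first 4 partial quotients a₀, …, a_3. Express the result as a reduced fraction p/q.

Start with 5.
10 + 1/(5/1) = 10 + 1/5 = 51/5
5 + 1/(51/5) = 5 + 5/51 = 260/51
5 + 1/(260/51) = 5 + 51/260 = 1351/260

1351/260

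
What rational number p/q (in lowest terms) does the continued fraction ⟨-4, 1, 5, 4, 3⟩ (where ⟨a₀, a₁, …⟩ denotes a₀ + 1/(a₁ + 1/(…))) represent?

Work from the innermost term outward:
Start with 3.
4 + 1/(3/1) = 4 + 1/3 = 13/3
5 + 1/(13/3) = 5 + 3/13 = 68/13
1 + 1/(68/13) = 1 + 13/68 = 81/68
-4 + 1/(81/68) = -4 + 68/81 = -256/81

-256/81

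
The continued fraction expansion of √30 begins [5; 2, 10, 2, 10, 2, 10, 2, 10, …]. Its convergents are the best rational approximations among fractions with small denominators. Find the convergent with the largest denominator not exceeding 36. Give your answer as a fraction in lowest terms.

115/21

List convergents until the denominator exceeds the bound:
a_0 = 5: 5/1  (≤ bound)
a_1 = 2: 11/2  (≤ bound)
a_2 = 10: 115/21  (≤ bound)
a_3 = 2: 241/44  (> 36, stop)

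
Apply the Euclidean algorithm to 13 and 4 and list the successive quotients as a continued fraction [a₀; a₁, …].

13 ÷ 4 → quotient 3, remainder 1
4 ÷ 1 → quotient 4, remainder 0

[3; 4]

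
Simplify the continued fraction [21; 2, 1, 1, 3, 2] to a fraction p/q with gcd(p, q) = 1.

877/41

Use the convergent recurrence hₖ = aₖ·hₖ₋₁ + hₖ₋₂ (and likewise for the denominators kₖ):
a_0 = 21: 21/1
a_1 = 2: 43/2
a_2 = 1: 64/3
a_3 = 1: 107/5
a_4 = 3: 385/18
a_5 = 2: 877/41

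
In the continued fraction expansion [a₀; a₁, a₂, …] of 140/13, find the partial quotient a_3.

⌊140/13⌋ = 10, remainder 10
⌊13/10⌋ = 1, remainder 3
⌊10/3⌋ = 3, remainder 1
⌊3/1⌋ = 3, remainder 0

3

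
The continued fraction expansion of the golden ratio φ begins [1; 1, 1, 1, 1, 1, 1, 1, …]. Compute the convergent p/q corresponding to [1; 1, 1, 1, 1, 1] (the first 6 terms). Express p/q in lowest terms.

Starting at the tail and folding back:
Start with 1.
1 + 1/(1/1) = 1 + 1/1 = 2/1
1 + 1/(2/1) = 1 + 1/2 = 3/2
1 + 1/(3/2) = 1 + 2/3 = 5/3
1 + 1/(5/3) = 1 + 3/5 = 8/5
1 + 1/(8/5) = 1 + 5/8 = 13/8

13/8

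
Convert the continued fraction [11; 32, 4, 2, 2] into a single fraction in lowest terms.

7821/709

Collapse the nested fraction from the inside out:
Start with 2.
2 + 1/(2/1) = 2 + 1/2 = 5/2
4 + 1/(5/2) = 4 + 2/5 = 22/5
32 + 1/(22/5) = 32 + 5/22 = 709/22
11 + 1/(709/22) = 11 + 22/709 = 7821/709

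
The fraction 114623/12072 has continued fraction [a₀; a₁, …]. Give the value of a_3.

1

114623 ÷ 12072 → quotient 9, remainder 5975
12072 ÷ 5975 → quotient 2, remainder 122
5975 ÷ 122 → quotient 48, remainder 119
122 ÷ 119 → quotient 1, remainder 3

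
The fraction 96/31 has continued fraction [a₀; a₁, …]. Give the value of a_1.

96 = 3·31 + 3, so a_0 = 3
31 = 10·3 + 1, so a_1 = 10

10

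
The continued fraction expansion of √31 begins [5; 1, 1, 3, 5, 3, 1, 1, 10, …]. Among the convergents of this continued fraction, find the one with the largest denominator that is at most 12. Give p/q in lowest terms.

39/7

a_0 = 5: 5/1  (≤ bound)
a_1 = 1: 6/1  (≤ bound)
a_2 = 1: 11/2  (≤ bound)
a_3 = 3: 39/7  (≤ bound)
a_4 = 5: 206/37  (> 12, stop)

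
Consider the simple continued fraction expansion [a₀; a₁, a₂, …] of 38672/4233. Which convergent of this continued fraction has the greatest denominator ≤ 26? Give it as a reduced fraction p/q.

a_0 = 9: 9/1  (≤ bound)
a_1 = 7: 64/7  (≤ bound)
a_2 = 2: 137/15  (≤ bound)
a_3 = 1: 201/22  (≤ bound)
a_4 = 3: 740/81  (> 26, stop)

201/22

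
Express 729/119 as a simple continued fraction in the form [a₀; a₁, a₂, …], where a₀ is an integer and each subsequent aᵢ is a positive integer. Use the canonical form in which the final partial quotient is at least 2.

[6; 7, 1, 14]

729 = 6·119 + 15, so a_0 = 6
119 = 7·15 + 14, so a_1 = 7
15 = 1·14 + 1, so a_2 = 1
14 = 14·1 + 0, so a_3 = 14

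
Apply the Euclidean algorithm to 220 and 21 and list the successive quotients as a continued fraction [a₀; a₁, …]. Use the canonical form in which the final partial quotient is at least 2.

[10; 2, 10]

⌊220/21⌋ = 10, remainder 10
⌊21/10⌋ = 2, remainder 1
⌊10/1⌋ = 10, remainder 0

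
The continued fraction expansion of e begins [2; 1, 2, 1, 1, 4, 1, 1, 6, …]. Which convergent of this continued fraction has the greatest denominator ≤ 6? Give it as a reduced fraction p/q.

List convergents until the denominator exceeds the bound:
a_0 = 2: 2/1  (≤ bound)
a_1 = 1: 3/1  (≤ bound)
a_2 = 2: 8/3  (≤ bound)
a_3 = 1: 11/4  (≤ bound)
a_4 = 1: 19/7  (> 6, stop)

11/4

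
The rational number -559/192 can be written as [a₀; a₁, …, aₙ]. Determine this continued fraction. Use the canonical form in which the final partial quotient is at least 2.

⌊-559/192⌋ = -3, remainder 17
⌊192/17⌋ = 11, remainder 5
⌊17/5⌋ = 3, remainder 2
⌊5/2⌋ = 2, remainder 1
⌊2/1⌋ = 2, remainder 0

[-3; 11, 3, 2, 2]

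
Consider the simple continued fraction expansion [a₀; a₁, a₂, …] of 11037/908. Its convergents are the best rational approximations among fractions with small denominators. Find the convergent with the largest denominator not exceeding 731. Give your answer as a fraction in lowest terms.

a_0 = 12: 12/1  (≤ bound)
a_1 = 6: 73/6  (≤ bound)
a_2 = 2: 158/13  (≤ bound)
a_3 = 3: 547/45  (≤ bound)
a_4 = 1: 705/58  (≤ bound)
a_5 = 1: 1252/103  (≤ bound)
a_6 = 1: 1957/161  (≤ bound)
a_7 = 5: 11037/908  (> 731, stop)

1957/161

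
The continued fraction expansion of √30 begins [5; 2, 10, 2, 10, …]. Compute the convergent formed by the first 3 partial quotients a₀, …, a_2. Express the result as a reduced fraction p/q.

115/21

Start with 10.
2 + 1/(10/1) = 2 + 1/10 = 21/10
5 + 1/(21/10) = 5 + 10/21 = 115/21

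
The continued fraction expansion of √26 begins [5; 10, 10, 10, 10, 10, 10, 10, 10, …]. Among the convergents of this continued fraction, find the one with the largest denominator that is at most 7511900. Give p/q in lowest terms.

a_0 = 5: 5/1  (≤ bound)
a_1 = 10: 51/10  (≤ bound)
a_2 = 10: 515/101  (≤ bound)
a_3 = 10: 5201/1020  (≤ bound)
a_4 = 10: 52525/10301  (≤ bound)
a_5 = 10: 530451/104030  (≤ bound)
a_6 = 10: 5357035/1050601  (≤ bound)
a_7 = 10: 54100801/10610040  (> 7511900, stop)

5357035/1050601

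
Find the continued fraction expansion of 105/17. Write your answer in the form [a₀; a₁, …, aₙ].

[6; 5, 1, 2]

⌊105/17⌋ = 6, remainder 3
⌊17/3⌋ = 5, remainder 2
⌊3/2⌋ = 1, remainder 1
⌊2/1⌋ = 2, remainder 0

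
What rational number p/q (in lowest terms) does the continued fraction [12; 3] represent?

Collapse the nested fraction from the inside out:
Start with 3.
12 + 1/(3/1) = 12 + 1/3 = 37/3

37/3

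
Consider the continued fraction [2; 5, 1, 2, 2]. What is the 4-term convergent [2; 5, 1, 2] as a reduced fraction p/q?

Compute successive convergents:
a_0 = 2: 2/1
a_1 = 5: 11/5
a_2 = 1: 13/6
a_3 = 2: 37/17

37/17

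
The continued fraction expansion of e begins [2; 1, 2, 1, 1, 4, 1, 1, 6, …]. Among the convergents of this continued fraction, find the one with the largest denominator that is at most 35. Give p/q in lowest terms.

a_0 = 2: 2/1  (≤ bound)
a_1 = 1: 3/1  (≤ bound)
a_2 = 2: 8/3  (≤ bound)
a_3 = 1: 11/4  (≤ bound)
a_4 = 1: 19/7  (≤ bound)
a_5 = 4: 87/32  (≤ bound)
a_6 = 1: 106/39  (> 35, stop)

87/32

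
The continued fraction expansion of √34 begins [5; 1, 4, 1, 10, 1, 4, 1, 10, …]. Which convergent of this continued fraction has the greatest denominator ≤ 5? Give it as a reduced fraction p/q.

29/5

a_0 = 5: 5/1  (≤ bound)
a_1 = 1: 6/1  (≤ bound)
a_2 = 4: 29/5  (≤ bound)
a_3 = 1: 35/6  (> 5, stop)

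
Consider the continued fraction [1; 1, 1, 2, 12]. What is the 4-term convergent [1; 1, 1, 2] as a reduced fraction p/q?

8/5

Starting at the tail and folding back:
Start with 2.
1 + 1/(2/1) = 1 + 1/2 = 3/2
1 + 1/(3/2) = 1 + 2/3 = 5/3
1 + 1/(5/3) = 1 + 3/5 = 8/5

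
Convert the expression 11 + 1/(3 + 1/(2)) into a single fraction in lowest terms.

Starting at the tail and folding back:
Start with 2.
3 + 1/(2/1) = 3 + 1/2 = 7/2
11 + 1/(7/2) = 11 + 2/7 = 79/7

79/7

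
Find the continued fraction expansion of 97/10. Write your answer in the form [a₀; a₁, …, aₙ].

97 = 9·10 + 7, so a_0 = 9
10 = 1·7 + 3, so a_1 = 1
7 = 2·3 + 1, so a_2 = 2
3 = 3·1 + 0, so a_3 = 3

[9; 1, 2, 3]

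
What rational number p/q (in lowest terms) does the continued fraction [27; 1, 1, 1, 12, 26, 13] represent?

a_0 = 27: 27/1
a_1 = 1: 28/1
a_2 = 1: 55/2
a_3 = 1: 83/3
a_4 = 12: 1051/38
a_5 = 26: 27409/991
a_6 = 13: 357368/12921

357368/12921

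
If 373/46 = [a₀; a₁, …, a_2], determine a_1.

9

373 ÷ 46 → quotient 8, remainder 5
46 ÷ 5 → quotient 9, remainder 1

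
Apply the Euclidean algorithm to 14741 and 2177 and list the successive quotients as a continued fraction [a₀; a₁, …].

Apply division with remainder until the remainder is 0:
14741 ÷ 2177 → quotient 6, remainder 1679
2177 ÷ 1679 → quotient 1, remainder 498
1679 ÷ 498 → quotient 3, remainder 185
498 ÷ 185 → quotient 2, remainder 128
185 ÷ 128 → quotient 1, remainder 57
128 ÷ 57 → quotient 2, remainder 14
57 ÷ 14 → quotient 4, remainder 1
14 ÷ 1 → quotient 14, remainder 0

[6; 1, 3, 2, 1, 2, 4, 14]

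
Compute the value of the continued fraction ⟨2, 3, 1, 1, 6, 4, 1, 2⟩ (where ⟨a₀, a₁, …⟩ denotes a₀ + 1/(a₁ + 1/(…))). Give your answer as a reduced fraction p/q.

Starting at the tail and folding back:
Start with 2.
1 + 1/(2/1) = 1 + 1/2 = 3/2
4 + 1/(3/2) = 4 + 2/3 = 14/3
6 + 1/(14/3) = 6 + 3/14 = 87/14
1 + 1/(87/14) = 1 + 14/87 = 101/87
1 + 1/(101/87) = 1 + 87/101 = 188/101
3 + 1/(188/101) = 3 + 101/188 = 665/188
2 + 1/(665/188) = 2 + 188/665 = 1518/665

1518/665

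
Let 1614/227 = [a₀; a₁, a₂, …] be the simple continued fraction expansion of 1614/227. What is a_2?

1614 ÷ 227 → quotient 7, remainder 25
227 ÷ 25 → quotient 9, remainder 2
25 ÷ 2 → quotient 12, remainder 1

12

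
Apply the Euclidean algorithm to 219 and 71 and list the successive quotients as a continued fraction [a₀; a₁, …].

[3; 11, 1, 5]

⌊219/71⌋ = 3, remainder 6
⌊71/6⌋ = 11, remainder 5
⌊6/5⌋ = 1, remainder 1
⌊5/1⌋ = 5, remainder 0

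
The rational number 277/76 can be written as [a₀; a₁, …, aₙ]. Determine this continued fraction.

[3; 1, 1, 1, 4, 2, 2]

Apply division with remainder until the remainder is 0:
277 = 3·76 + 49, so a_0 = 3
76 = 1·49 + 27, so a_1 = 1
49 = 1·27 + 22, so a_2 = 1
27 = 1·22 + 5, so a_3 = 1
22 = 4·5 + 2, so a_4 = 4
5 = 2·2 + 1, so a_5 = 2
2 = 2·1 + 0, so a_6 = 2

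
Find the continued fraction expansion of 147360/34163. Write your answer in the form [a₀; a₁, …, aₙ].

147360 ÷ 34163 → quotient 4, remainder 10708
34163 ÷ 10708 → quotient 3, remainder 2039
10708 ÷ 2039 → quotient 5, remainder 513
2039 ÷ 513 → quotient 3, remainder 500
513 ÷ 500 → quotient 1, remainder 13
500 ÷ 13 → quotient 38, remainder 6
13 ÷ 6 → quotient 2, remainder 1
6 ÷ 1 → quotient 6, remainder 0

[4; 3, 5, 3, 1, 38, 2, 6]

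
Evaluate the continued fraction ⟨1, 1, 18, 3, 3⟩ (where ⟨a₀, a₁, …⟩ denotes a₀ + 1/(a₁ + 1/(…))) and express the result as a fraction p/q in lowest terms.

Start with 3.
3 + 1/(3/1) = 3 + 1/3 = 10/3
18 + 1/(10/3) = 18 + 3/10 = 183/10
1 + 1/(183/10) = 1 + 10/183 = 193/183
1 + 1/(193/183) = 1 + 183/193 = 376/193

376/193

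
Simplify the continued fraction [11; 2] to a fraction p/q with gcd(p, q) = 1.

23/2

a_0 = 11: 11/1
a_1 = 2: 23/2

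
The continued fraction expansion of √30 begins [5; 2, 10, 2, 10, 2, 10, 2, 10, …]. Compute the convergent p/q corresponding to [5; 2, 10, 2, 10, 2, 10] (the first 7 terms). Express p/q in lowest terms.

55435/10121

Start with 10.
2 + 1/(10/1) = 2 + 1/10 = 21/10
10 + 1/(21/10) = 10 + 10/21 = 220/21
2 + 1/(220/21) = 2 + 21/220 = 461/220
10 + 1/(461/220) = 10 + 220/461 = 4830/461
2 + 1/(4830/461) = 2 + 461/4830 = 10121/4830
5 + 1/(10121/4830) = 5 + 4830/10121 = 55435/10121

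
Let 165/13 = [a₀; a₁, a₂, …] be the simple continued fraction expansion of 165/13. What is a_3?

4

Run the Euclidean algorithm, recording each quotient:
165 = 12·13 + 9, so a_0 = 12
13 = 1·9 + 4, so a_1 = 1
9 = 2·4 + 1, so a_2 = 2
4 = 4·1 + 0, so a_3 = 4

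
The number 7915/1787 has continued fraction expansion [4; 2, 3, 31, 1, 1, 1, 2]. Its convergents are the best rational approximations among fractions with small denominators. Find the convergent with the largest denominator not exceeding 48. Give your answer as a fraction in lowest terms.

31/7

List convergents until the denominator exceeds the bound:
a_0 = 4: 4/1  (≤ bound)
a_1 = 2: 9/2  (≤ bound)
a_2 = 3: 31/7  (≤ bound)
a_3 = 31: 970/219  (> 48, stop)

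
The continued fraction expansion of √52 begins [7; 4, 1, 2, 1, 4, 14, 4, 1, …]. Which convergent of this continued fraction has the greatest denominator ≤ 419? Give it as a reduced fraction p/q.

649/90

List convergents until the denominator exceeds the bound:
a_0 = 7: 7/1  (≤ bound)
a_1 = 4: 29/4  (≤ bound)
a_2 = 1: 36/5  (≤ bound)
a_3 = 2: 101/14  (≤ bound)
a_4 = 1: 137/19  (≤ bound)
a_5 = 4: 649/90  (≤ bound)
a_6 = 14: 9223/1279  (> 419, stop)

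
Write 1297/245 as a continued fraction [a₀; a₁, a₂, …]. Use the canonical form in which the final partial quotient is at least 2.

[5; 3, 2, 2, 14]

Apply division with remainder until the remainder is 0:
1297 ÷ 245 → quotient 5, remainder 72
245 ÷ 72 → quotient 3, remainder 29
72 ÷ 29 → quotient 2, remainder 14
29 ÷ 14 → quotient 2, remainder 1
14 ÷ 1 → quotient 14, remainder 0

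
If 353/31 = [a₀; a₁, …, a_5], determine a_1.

2

⌊353/31⌋ = 11, remainder 12
⌊31/12⌋ = 2, remainder 7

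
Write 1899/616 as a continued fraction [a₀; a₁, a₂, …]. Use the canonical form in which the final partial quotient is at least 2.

[3; 12, 12, 1, 3]

Repeatedly divide and take the remainder:
⌊1899/616⌋ = 3, remainder 51
⌊616/51⌋ = 12, remainder 4
⌊51/4⌋ = 12, remainder 3
⌊4/3⌋ = 1, remainder 1
⌊3/1⌋ = 3, remainder 0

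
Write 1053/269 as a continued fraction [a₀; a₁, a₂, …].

[3; 1, 10, 1, 2, 3, 2]

1053 ÷ 269 → quotient 3, remainder 246
269 ÷ 246 → quotient 1, remainder 23
246 ÷ 23 → quotient 10, remainder 16
23 ÷ 16 → quotient 1, remainder 7
16 ÷ 7 → quotient 2, remainder 2
7 ÷ 2 → quotient 3, remainder 1
2 ÷ 1 → quotient 2, remainder 0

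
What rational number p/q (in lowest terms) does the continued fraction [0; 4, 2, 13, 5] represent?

Compute successive convergents:
a_0 = 0: 0/1
a_1 = 4: 1/4
a_2 = 2: 2/9
a_3 = 13: 27/121
a_4 = 5: 137/614

137/614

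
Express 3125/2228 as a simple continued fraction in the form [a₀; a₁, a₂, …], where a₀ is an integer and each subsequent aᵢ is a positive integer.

3125 ÷ 2228 → quotient 1, remainder 897
2228 ÷ 897 → quotient 2, remainder 434
897 ÷ 434 → quotient 2, remainder 29
434 ÷ 29 → quotient 14, remainder 28
29 ÷ 28 → quotient 1, remainder 1
28 ÷ 1 → quotient 28, remainder 0

[1; 2, 2, 14, 1, 28]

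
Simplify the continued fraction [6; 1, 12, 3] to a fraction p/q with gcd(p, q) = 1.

277/40

a_0 = 6: 6/1
a_1 = 1: 7/1
a_2 = 12: 90/13
a_3 = 3: 277/40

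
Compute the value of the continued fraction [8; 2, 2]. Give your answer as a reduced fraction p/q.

42/5

Work from the innermost term outward:
Start with 2.
2 + 1/(2/1) = 2 + 1/2 = 5/2
8 + 1/(5/2) = 8 + 2/5 = 42/5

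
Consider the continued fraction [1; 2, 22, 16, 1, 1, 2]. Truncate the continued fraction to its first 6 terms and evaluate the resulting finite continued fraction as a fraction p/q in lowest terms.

2217/1489

Use the convergent recurrence hₖ = aₖ·hₖ₋₁ + hₖ₋₂ (and likewise for the denominators kₖ):
a_0 = 1: 1/1
a_1 = 2: 3/2
a_2 = 22: 67/45
a_3 = 16: 1075/722
a_4 = 1: 1142/767
a_5 = 1: 2217/1489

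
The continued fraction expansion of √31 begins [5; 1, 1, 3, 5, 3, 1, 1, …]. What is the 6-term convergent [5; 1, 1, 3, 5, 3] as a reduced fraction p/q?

657/118

a_0 = 5: 5/1
a_1 = 1: 6/1
a_2 = 1: 11/2
a_3 = 3: 39/7
a_4 = 5: 206/37
a_5 = 3: 657/118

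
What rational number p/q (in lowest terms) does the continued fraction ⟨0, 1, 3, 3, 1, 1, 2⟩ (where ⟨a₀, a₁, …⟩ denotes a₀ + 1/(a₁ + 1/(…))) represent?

a_0 = 0: 0/1
a_1 = 1: 1/1
a_2 = 3: 3/4
a_3 = 3: 10/13
a_4 = 1: 13/17
a_5 = 1: 23/30
a_6 = 2: 59/77

59/77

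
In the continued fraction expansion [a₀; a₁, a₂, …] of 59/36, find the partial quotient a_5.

59 = 1·36 + 23, so a_0 = 1
36 = 1·23 + 13, so a_1 = 1
23 = 1·13 + 10, so a_2 = 1
13 = 1·10 + 3, so a_3 = 1
10 = 3·3 + 1, so a_4 = 3
3 = 3·1 + 0, so a_5 = 3

3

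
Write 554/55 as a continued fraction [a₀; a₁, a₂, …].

554 = 10·55 + 4, so a_0 = 10
55 = 13·4 + 3, so a_1 = 13
4 = 1·3 + 1, so a_2 = 1
3 = 3·1 + 0, so a_3 = 3

[10; 13, 1, 3]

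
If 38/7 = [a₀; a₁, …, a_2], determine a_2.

3

Apply division with remainder until the remainder is 0:
38 ÷ 7 → quotient 5, remainder 3
7 ÷ 3 → quotient 2, remainder 1
3 ÷ 1 → quotient 3, remainder 0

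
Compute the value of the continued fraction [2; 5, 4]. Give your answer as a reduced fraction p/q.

Use the convergent recurrence hₖ = aₖ·hₖ₋₁ + hₖ₋₂ (and likewise for the denominators kₖ):
a_0 = 2: 2/1
a_1 = 5: 11/5
a_2 = 4: 46/21

46/21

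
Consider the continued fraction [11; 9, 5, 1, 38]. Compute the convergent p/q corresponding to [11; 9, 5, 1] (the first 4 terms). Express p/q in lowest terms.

611/55

Work from the innermost term outward:
Start with 1.
5 + 1/(1/1) = 5 + 1/1 = 6/1
9 + 1/(6/1) = 9 + 1/6 = 55/6
11 + 1/(55/6) = 11 + 6/55 = 611/55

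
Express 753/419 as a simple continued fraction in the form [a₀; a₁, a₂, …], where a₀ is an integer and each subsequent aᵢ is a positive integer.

753 = 1·419 + 334, so a_0 = 1
419 = 1·334 + 85, so a_1 = 1
334 = 3·85 + 79, so a_2 = 3
85 = 1·79 + 6, so a_3 = 1
79 = 13·6 + 1, so a_4 = 13
6 = 6·1 + 0, so a_5 = 6

[1; 1, 3, 1, 13, 6]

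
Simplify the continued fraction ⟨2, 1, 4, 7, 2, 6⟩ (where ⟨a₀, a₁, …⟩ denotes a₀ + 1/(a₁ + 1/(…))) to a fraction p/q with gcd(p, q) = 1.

1397/498

Starting at the tail and folding back:
Start with 6.
2 + 1/(6/1) = 2 + 1/6 = 13/6
7 + 1/(13/6) = 7 + 6/13 = 97/13
4 + 1/(97/13) = 4 + 13/97 = 401/97
1 + 1/(401/97) = 1 + 97/401 = 498/401
2 + 1/(498/401) = 2 + 401/498 = 1397/498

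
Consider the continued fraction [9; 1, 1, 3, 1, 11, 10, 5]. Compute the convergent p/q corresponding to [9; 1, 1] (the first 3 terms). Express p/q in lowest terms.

Work from the innermost term outward:
Start with 1.
1 + 1/(1/1) = 1 + 1/1 = 2/1
9 + 1/(2/1) = 9 + 1/2 = 19/2

19/2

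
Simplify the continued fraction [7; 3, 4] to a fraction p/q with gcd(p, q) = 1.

95/13

a_0 = 7: 7/1
a_1 = 3: 22/3
a_2 = 4: 95/13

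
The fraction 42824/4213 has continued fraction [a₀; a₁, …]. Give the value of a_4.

8

42824 ÷ 4213 → quotient 10, remainder 694
4213 ÷ 694 → quotient 6, remainder 49
694 ÷ 49 → quotient 14, remainder 8
49 ÷ 8 → quotient 6, remainder 1
8 ÷ 1 → quotient 8, remainder 0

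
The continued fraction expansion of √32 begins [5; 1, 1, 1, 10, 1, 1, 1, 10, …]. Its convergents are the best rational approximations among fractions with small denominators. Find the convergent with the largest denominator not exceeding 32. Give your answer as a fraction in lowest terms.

181/32

a_0 = 5: 5/1  (≤ bound)
a_1 = 1: 6/1  (≤ bound)
a_2 = 1: 11/2  (≤ bound)
a_3 = 1: 17/3  (≤ bound)
a_4 = 10: 181/32  (≤ bound)
a_5 = 1: 198/35  (> 32, stop)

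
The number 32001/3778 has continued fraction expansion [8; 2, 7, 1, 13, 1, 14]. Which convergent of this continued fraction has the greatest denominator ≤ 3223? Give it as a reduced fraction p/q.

2143/253

a_0 = 8: 8/1  (≤ bound)
a_1 = 2: 17/2  (≤ bound)
a_2 = 7: 127/15  (≤ bound)
a_3 = 1: 144/17  (≤ bound)
a_4 = 13: 1999/236  (≤ bound)
a_5 = 1: 2143/253  (≤ bound)
a_6 = 14: 32001/3778  (> 3223, stop)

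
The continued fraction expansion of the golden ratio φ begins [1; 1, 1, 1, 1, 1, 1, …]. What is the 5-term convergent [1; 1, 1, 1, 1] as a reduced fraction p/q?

Work from the innermost term outward:
Start with 1.
1 + 1/(1/1) = 1 + 1/1 = 2/1
1 + 1/(2/1) = 1 + 1/2 = 3/2
1 + 1/(3/2) = 1 + 2/3 = 5/3
1 + 1/(5/3) = 1 + 3/5 = 8/5

8/5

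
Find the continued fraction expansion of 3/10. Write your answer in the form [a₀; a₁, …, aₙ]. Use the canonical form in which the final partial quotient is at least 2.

[0; 3, 3]

Run the Euclidean algorithm, recording each quotient:
3 ÷ 10 → quotient 0, remainder 3
10 ÷ 3 → quotient 3, remainder 1
3 ÷ 1 → quotient 3, remainder 0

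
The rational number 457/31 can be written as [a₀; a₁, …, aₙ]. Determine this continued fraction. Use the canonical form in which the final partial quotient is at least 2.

[14; 1, 2, 1, 7]

Repeatedly divide and take the remainder:
457 = 14·31 + 23, so a_0 = 14
31 = 1·23 + 8, so a_1 = 1
23 = 2·8 + 7, so a_2 = 2
8 = 1·7 + 1, so a_3 = 1
7 = 7·1 + 0, so a_4 = 7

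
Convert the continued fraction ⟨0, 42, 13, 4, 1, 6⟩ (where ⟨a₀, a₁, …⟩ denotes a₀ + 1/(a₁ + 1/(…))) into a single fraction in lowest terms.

449/18892

Collapse the nested fraction from the inside out:
Start with 6.
1 + 1/(6/1) = 1 + 1/6 = 7/6
4 + 1/(7/6) = 4 + 6/7 = 34/7
13 + 1/(34/7) = 13 + 7/34 = 449/34
42 + 1/(449/34) = 42 + 34/449 = 18892/449
0 + 1/(18892/449) = 0 + 449/18892 = 449/18892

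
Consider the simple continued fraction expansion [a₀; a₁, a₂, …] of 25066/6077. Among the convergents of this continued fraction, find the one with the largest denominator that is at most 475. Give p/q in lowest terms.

a_0 = 4: 4/1  (≤ bound)
a_1 = 8: 33/8  (≤ bound)
a_2 = 58: 1918/465  (≤ bound)
a_3 = 3: 5787/1403  (> 475, stop)

1918/465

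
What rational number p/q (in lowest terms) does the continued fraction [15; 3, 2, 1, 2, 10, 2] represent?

8979/587

a_0 = 15: 15/1
a_1 = 3: 46/3
a_2 = 2: 107/7
a_3 = 1: 153/10
a_4 = 2: 413/27
a_5 = 10: 4283/280
a_6 = 2: 8979/587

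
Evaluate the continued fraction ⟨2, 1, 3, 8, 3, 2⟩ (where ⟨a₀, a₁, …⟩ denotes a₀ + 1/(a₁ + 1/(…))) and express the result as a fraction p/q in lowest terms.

Start with 2.
3 + 1/(2/1) = 3 + 1/2 = 7/2
8 + 1/(7/2) = 8 + 2/7 = 58/7
3 + 1/(58/7) = 3 + 7/58 = 181/58
1 + 1/(181/58) = 1 + 58/181 = 239/181
2 + 1/(239/181) = 2 + 181/239 = 659/239

659/239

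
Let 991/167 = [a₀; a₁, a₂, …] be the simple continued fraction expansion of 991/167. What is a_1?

991 = 5·167 + 156, so a_0 = 5
167 = 1·156 + 11, so a_1 = 1

1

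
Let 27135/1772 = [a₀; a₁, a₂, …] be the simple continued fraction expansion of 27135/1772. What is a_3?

5

27135 = 15·1772 + 555, so a_0 = 15
1772 = 3·555 + 107, so a_1 = 3
555 = 5·107 + 20, so a_2 = 5
107 = 5·20 + 7, so a_3 = 5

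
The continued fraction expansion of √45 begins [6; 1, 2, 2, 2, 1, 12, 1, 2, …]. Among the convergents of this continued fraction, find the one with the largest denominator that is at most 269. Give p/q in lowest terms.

161/24

a_0 = 6: 6/1  (≤ bound)
a_1 = 1: 7/1  (≤ bound)
a_2 = 2: 20/3  (≤ bound)
a_3 = 2: 47/7  (≤ bound)
a_4 = 2: 114/17  (≤ bound)
a_5 = 1: 161/24  (≤ bound)
a_6 = 12: 2046/305  (> 269, stop)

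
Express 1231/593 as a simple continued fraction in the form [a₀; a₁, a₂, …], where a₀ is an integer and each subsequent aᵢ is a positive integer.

1231 ÷ 593 → quotient 2, remainder 45
593 ÷ 45 → quotient 13, remainder 8
45 ÷ 8 → quotient 5, remainder 5
8 ÷ 5 → quotient 1, remainder 3
5 ÷ 3 → quotient 1, remainder 2
3 ÷ 2 → quotient 1, remainder 1
2 ÷ 1 → quotient 2, remainder 0

[2; 13, 5, 1, 1, 1, 2]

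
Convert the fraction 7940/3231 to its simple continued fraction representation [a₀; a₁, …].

7940 = 2·3231 + 1478, so a_0 = 2
3231 = 2·1478 + 275, so a_1 = 2
1478 = 5·275 + 103, so a_2 = 5
275 = 2·103 + 69, so a_3 = 2
103 = 1·69 + 34, so a_4 = 1
69 = 2·34 + 1, so a_5 = 2
34 = 34·1 + 0, so a_6 = 34

[2; 2, 5, 2, 1, 2, 34]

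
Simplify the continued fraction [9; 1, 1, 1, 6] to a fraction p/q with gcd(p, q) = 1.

Build up convergents one term at a time:
a_0 = 9: 9/1
a_1 = 1: 10/1
a_2 = 1: 19/2
a_3 = 1: 29/3
a_4 = 6: 193/20

193/20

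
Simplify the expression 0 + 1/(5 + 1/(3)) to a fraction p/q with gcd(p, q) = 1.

a_0 = 0: 0/1
a_1 = 5: 1/5
a_2 = 3: 3/16

3/16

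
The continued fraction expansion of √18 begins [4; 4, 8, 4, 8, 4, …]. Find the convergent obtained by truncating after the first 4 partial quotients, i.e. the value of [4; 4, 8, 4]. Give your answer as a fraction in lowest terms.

577/136

Collapse the nested fraction from the inside out:
Start with 4.
8 + 1/(4/1) = 8 + 1/4 = 33/4
4 + 1/(33/4) = 4 + 4/33 = 136/33
4 + 1/(136/33) = 4 + 33/136 = 577/136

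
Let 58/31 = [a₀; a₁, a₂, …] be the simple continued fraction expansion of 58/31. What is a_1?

⌊58/31⌋ = 1, remainder 27
⌊31/27⌋ = 1, remainder 4

1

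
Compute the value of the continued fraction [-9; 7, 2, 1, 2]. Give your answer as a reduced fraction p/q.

Start with 2.
1 + 1/(2/1) = 1 + 1/2 = 3/2
2 + 1/(3/2) = 2 + 2/3 = 8/3
7 + 1/(8/3) = 7 + 3/8 = 59/8
-9 + 1/(59/8) = -9 + 8/59 = -523/59

-523/59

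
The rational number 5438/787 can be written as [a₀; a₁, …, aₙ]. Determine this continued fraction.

[6; 1, 10, 11, 1, 5]

5438 = 6·787 + 716, so a_0 = 6
787 = 1·716 + 71, so a_1 = 1
716 = 10·71 + 6, so a_2 = 10
71 = 11·6 + 5, so a_3 = 11
6 = 1·5 + 1, so a_4 = 1
5 = 5·1 + 0, so a_5 = 5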